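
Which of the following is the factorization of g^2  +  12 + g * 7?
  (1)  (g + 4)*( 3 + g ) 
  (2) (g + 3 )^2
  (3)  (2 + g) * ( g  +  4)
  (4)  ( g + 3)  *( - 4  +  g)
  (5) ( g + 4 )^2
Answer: 1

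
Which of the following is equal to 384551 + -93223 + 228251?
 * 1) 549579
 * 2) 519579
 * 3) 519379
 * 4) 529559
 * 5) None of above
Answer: 2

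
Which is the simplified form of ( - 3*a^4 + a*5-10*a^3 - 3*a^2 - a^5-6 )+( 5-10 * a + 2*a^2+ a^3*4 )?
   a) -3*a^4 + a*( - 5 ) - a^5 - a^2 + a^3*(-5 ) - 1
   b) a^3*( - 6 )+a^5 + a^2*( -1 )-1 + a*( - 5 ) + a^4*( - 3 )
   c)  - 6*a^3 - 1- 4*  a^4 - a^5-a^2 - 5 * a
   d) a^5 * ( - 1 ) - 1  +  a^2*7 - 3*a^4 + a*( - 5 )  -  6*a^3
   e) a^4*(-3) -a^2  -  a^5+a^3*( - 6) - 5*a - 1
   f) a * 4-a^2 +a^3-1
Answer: e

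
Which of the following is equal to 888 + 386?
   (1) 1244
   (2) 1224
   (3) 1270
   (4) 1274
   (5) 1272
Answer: 4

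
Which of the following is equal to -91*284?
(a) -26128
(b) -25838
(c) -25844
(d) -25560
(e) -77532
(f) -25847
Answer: c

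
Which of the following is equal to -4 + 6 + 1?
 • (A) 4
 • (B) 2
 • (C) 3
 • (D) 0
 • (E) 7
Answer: C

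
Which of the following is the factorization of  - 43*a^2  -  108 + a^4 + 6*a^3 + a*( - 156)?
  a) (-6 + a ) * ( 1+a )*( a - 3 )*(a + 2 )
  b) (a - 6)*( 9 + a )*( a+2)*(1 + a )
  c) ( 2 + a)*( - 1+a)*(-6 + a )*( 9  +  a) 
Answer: b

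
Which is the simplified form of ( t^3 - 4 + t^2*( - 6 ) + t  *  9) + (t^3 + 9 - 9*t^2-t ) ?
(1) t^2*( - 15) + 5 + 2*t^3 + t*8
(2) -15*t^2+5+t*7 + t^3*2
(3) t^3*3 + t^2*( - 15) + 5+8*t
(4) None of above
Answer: 1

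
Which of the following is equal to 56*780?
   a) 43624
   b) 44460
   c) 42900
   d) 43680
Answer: d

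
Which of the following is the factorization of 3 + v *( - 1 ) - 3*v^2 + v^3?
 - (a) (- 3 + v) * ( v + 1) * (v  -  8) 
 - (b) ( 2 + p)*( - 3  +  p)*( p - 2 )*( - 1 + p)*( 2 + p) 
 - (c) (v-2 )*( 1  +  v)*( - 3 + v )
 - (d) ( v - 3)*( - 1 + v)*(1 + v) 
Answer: d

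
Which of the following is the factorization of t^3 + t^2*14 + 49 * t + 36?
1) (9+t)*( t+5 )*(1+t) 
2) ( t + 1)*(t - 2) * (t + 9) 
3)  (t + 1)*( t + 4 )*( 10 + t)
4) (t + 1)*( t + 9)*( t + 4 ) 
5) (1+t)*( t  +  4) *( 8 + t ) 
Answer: 4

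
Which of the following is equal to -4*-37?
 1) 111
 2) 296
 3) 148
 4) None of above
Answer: 3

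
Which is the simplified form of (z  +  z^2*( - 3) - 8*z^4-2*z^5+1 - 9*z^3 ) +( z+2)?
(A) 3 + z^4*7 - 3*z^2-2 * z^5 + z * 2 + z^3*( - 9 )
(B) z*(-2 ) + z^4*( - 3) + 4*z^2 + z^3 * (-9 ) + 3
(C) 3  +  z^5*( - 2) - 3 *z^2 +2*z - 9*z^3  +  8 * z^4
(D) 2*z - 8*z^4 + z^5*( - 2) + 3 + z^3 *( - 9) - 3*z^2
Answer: D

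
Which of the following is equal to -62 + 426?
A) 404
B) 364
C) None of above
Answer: B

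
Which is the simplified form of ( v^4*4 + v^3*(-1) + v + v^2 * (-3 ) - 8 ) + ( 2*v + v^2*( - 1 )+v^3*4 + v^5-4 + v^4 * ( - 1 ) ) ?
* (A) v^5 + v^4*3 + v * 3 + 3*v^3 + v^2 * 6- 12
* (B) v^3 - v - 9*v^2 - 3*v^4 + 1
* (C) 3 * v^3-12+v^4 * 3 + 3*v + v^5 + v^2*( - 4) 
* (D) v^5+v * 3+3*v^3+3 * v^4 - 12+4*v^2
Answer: C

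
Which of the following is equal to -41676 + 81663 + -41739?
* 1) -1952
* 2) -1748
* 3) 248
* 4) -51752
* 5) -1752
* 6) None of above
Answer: 5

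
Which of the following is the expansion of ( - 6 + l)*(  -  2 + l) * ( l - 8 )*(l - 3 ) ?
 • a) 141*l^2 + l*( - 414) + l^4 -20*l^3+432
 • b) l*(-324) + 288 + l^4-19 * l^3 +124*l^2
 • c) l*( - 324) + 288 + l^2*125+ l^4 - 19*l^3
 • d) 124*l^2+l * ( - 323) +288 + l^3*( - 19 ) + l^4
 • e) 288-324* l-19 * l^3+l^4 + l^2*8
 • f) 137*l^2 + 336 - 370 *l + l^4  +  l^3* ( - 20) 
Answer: b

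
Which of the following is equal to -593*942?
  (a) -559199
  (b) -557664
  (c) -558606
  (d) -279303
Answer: c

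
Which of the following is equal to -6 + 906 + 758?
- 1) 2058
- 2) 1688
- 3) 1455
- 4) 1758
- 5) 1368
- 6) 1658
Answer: 6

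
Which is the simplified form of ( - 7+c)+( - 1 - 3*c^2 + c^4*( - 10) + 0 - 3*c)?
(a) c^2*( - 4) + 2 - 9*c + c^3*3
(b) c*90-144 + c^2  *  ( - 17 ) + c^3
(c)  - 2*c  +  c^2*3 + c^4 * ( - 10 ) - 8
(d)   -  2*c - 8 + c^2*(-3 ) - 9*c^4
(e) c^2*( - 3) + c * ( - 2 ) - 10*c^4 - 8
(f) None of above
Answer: e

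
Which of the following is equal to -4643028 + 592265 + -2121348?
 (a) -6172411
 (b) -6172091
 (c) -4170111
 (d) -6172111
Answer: d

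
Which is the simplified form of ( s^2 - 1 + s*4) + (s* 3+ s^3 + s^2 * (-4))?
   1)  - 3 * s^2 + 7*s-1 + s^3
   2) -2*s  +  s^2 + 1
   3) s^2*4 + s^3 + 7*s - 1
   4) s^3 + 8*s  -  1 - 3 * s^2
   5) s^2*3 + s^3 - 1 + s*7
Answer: 1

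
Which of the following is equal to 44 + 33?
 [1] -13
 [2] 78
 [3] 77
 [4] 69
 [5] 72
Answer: 3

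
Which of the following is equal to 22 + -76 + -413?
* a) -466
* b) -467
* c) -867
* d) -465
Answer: b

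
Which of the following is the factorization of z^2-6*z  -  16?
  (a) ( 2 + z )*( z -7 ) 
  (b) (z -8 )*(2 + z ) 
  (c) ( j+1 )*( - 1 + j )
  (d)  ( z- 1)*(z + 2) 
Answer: b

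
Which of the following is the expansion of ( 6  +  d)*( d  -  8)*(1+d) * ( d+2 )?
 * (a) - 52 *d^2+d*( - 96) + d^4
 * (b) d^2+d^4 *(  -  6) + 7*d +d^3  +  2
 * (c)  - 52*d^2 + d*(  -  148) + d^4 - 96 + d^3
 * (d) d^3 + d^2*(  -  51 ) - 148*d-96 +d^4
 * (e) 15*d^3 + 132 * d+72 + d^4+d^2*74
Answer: c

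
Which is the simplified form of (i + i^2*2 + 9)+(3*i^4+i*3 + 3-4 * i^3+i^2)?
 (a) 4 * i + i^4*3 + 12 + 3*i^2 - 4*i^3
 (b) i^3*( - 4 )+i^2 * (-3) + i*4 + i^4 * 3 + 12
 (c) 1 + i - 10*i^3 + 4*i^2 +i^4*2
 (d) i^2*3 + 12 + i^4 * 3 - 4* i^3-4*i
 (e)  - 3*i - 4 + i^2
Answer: a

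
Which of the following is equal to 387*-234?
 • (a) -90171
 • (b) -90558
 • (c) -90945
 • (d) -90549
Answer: b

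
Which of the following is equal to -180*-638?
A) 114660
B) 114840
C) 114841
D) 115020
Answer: B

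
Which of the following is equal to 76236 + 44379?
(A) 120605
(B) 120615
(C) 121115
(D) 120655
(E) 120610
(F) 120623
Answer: B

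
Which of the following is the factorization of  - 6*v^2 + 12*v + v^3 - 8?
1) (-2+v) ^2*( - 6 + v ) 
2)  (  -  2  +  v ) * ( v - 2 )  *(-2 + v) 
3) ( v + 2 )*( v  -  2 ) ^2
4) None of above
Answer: 2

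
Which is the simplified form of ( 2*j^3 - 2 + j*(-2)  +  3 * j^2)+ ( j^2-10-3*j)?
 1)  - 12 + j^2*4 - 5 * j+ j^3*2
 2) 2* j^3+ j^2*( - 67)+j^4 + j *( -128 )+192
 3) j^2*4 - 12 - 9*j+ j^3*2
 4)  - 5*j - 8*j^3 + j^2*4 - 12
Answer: 1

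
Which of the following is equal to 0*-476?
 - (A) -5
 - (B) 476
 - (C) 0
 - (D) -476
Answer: C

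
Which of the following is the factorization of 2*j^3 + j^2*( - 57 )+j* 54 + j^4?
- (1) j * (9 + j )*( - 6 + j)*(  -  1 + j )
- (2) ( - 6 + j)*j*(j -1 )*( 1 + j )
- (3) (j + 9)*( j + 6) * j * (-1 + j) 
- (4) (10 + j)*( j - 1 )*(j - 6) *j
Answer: 1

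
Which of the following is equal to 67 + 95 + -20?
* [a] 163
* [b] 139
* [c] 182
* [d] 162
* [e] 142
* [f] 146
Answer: e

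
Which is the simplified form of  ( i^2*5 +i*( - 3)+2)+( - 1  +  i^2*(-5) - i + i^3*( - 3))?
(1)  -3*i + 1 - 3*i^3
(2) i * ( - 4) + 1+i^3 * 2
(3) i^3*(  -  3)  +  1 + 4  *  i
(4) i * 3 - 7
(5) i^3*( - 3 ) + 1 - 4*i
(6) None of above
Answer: 5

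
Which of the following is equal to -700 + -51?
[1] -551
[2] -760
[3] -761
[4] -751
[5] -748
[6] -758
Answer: 4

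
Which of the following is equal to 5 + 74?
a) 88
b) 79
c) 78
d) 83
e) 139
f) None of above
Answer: b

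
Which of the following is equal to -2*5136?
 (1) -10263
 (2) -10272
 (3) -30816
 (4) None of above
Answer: 2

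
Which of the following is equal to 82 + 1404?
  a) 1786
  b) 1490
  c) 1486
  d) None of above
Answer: c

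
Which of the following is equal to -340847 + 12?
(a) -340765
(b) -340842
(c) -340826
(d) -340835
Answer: d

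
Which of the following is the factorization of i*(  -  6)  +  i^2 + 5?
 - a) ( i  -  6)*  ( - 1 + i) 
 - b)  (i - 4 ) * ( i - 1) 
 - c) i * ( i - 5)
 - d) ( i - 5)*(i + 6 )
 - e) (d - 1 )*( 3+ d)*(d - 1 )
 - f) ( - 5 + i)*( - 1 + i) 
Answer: f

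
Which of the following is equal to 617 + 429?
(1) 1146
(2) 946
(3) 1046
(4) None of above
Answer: 3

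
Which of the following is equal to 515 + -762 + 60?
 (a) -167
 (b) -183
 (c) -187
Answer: c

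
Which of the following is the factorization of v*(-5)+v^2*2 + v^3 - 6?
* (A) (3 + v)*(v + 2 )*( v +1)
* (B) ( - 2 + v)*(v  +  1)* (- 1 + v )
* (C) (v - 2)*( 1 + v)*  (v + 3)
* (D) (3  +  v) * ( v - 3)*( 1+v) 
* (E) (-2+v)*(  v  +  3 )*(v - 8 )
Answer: C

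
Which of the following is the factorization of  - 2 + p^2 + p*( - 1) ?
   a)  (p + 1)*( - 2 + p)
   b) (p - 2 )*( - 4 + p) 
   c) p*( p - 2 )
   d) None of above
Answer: a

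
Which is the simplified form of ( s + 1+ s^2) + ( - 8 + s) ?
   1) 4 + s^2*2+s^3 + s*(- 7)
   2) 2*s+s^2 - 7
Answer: 2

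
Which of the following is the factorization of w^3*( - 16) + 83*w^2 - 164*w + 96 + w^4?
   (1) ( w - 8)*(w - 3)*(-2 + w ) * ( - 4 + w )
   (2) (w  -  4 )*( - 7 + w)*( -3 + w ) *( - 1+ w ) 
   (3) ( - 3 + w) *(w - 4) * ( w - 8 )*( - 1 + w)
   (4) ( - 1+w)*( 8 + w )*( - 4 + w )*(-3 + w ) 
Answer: 3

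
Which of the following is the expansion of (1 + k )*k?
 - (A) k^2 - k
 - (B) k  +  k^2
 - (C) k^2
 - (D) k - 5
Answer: B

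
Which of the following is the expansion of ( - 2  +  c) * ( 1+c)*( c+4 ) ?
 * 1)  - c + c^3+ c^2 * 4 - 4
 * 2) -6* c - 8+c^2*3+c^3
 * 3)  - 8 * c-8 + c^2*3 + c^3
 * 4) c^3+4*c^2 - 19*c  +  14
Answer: 2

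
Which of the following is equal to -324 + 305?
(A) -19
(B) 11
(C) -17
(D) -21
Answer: A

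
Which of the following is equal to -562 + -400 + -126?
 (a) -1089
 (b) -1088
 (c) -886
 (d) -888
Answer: b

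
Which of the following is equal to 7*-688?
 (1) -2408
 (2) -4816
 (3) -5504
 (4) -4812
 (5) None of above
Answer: 2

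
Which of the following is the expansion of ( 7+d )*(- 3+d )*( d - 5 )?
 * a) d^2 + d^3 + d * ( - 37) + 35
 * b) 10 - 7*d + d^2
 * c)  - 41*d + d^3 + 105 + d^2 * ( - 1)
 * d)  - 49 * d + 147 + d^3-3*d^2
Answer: c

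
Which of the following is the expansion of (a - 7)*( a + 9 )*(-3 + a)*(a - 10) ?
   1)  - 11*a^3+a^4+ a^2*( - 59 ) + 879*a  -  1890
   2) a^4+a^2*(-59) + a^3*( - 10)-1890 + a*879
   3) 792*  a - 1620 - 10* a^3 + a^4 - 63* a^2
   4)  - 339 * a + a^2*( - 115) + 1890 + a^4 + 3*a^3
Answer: 1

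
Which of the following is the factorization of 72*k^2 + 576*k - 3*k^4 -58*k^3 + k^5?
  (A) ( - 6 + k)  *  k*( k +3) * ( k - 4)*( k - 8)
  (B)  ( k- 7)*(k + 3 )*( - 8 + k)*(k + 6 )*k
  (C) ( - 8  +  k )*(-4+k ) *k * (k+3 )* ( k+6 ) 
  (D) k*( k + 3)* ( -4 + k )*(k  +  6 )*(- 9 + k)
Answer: C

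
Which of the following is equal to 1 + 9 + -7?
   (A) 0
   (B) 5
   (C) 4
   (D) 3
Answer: D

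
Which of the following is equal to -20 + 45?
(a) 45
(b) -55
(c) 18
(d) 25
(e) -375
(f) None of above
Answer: d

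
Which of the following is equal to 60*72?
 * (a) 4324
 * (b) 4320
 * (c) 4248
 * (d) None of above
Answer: b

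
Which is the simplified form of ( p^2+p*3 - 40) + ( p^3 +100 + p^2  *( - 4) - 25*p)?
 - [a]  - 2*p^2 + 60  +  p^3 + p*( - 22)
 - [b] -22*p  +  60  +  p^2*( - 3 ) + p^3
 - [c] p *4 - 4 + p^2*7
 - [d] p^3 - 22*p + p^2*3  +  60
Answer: b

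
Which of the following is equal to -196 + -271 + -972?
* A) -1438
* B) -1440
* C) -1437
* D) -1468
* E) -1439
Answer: E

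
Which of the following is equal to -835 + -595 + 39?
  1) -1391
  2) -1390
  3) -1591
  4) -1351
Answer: 1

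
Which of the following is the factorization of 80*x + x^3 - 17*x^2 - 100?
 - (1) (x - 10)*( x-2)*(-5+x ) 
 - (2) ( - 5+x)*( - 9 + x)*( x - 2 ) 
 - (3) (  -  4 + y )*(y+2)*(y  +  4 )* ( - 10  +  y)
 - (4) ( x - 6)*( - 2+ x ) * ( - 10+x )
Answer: 1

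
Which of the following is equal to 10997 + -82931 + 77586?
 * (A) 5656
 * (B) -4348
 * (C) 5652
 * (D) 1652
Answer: C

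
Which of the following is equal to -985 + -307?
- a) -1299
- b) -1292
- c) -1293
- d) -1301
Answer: b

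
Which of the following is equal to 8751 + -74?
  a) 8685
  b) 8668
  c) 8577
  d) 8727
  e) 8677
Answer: e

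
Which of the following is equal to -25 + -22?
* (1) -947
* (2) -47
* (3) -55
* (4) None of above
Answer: 2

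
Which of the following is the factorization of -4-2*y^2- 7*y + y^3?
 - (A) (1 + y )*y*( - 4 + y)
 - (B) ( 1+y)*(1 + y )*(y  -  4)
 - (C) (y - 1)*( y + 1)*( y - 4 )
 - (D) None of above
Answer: B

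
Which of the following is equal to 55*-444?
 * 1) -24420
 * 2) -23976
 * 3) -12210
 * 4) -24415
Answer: 1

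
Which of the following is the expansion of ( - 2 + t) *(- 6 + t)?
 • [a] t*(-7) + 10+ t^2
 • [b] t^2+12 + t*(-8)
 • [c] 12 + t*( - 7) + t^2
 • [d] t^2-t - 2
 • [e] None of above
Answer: b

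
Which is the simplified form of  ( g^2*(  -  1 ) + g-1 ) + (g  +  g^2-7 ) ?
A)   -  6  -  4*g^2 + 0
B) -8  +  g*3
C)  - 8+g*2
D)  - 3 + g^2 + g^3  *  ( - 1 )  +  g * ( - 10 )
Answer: C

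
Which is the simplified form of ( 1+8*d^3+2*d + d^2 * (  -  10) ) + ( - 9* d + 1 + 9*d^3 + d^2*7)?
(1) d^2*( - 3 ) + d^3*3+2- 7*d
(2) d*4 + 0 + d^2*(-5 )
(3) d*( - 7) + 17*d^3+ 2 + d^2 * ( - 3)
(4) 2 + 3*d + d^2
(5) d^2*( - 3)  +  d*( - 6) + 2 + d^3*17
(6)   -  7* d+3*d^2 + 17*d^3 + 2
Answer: 3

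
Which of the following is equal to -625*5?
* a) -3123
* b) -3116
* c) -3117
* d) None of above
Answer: d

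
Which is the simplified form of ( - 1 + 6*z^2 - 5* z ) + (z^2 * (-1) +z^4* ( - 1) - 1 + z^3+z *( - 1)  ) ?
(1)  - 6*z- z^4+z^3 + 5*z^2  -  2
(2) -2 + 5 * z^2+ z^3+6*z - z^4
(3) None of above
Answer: 1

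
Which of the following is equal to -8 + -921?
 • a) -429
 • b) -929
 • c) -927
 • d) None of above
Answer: b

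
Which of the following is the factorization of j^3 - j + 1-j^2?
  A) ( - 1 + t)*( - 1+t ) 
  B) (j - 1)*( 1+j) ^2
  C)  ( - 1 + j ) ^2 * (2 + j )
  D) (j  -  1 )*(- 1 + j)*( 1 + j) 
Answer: D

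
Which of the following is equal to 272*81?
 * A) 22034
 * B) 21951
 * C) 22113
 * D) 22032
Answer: D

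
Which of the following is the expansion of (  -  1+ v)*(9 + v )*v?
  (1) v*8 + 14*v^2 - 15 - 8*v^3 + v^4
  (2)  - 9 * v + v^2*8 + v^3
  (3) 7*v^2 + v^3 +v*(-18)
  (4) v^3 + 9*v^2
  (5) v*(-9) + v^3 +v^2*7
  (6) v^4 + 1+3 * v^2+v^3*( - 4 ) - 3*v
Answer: 2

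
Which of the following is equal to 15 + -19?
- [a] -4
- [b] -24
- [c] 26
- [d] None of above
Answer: a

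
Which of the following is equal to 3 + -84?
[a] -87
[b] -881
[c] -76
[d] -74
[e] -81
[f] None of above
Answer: e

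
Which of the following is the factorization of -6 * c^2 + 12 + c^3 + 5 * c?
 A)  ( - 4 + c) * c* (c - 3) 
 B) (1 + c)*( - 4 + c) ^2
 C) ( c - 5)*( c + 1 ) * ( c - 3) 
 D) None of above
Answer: D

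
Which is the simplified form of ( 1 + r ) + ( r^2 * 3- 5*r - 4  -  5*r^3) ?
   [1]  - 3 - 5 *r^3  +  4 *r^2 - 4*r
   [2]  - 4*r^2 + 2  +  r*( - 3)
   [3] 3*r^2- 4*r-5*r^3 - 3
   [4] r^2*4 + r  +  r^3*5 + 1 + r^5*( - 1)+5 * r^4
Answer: 3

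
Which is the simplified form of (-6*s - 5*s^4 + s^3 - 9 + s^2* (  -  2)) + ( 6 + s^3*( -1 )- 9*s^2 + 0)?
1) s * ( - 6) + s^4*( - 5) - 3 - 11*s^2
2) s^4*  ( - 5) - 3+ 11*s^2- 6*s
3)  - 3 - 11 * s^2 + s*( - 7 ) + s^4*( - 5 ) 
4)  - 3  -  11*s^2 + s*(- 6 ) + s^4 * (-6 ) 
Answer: 1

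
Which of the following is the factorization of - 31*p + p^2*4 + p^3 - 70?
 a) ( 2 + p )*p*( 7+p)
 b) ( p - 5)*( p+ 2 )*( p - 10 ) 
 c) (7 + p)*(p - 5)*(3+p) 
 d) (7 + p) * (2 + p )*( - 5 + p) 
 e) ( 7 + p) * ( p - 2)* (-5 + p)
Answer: d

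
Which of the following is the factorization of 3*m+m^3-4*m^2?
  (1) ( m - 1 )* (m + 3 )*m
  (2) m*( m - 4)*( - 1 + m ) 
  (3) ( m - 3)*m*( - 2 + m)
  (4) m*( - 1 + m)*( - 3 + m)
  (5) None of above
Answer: 4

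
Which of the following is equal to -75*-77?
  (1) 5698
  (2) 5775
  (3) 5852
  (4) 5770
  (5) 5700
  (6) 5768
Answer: 2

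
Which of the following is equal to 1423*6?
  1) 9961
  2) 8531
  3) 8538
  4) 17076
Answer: 3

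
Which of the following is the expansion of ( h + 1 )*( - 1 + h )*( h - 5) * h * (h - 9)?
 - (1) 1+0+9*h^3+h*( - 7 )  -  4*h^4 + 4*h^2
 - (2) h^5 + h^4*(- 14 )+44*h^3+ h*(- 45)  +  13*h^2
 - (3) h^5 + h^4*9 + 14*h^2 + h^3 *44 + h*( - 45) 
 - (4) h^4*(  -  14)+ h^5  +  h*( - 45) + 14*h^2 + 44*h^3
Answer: 4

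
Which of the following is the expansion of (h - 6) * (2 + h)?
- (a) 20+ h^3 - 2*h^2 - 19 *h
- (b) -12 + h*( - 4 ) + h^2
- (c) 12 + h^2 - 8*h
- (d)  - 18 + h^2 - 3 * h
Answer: b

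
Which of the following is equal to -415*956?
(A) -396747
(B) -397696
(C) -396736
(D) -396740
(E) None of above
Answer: D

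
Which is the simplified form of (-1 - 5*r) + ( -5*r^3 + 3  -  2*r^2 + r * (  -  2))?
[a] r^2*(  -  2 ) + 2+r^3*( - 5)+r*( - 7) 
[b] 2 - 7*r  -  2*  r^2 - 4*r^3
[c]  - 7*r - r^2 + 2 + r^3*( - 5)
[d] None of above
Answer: a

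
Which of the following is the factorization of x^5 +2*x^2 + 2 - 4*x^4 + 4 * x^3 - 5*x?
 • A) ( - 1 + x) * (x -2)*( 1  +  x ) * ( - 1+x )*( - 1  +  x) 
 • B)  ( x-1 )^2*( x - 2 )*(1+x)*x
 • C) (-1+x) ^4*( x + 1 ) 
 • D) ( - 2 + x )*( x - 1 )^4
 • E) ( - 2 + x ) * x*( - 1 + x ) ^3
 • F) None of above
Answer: A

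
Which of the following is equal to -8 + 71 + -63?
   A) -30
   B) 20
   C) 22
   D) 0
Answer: D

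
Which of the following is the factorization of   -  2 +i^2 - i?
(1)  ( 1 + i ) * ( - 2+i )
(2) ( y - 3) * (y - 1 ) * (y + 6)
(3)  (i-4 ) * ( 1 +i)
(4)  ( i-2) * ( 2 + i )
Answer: 1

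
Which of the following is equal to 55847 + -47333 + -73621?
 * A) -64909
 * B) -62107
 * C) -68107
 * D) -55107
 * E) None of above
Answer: E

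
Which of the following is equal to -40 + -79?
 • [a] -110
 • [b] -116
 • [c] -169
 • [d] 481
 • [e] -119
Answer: e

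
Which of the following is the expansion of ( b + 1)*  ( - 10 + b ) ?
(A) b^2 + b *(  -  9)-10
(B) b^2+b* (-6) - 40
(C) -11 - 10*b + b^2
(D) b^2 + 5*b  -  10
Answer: A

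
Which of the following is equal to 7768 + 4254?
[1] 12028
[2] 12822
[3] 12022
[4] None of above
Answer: 3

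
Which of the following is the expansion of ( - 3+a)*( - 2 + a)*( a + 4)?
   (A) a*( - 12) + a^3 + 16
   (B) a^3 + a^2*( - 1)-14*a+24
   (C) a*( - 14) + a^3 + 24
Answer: B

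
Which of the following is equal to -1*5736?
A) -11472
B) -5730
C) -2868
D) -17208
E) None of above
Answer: E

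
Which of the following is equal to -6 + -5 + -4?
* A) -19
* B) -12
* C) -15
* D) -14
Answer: C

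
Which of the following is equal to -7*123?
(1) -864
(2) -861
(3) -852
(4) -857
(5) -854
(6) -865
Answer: 2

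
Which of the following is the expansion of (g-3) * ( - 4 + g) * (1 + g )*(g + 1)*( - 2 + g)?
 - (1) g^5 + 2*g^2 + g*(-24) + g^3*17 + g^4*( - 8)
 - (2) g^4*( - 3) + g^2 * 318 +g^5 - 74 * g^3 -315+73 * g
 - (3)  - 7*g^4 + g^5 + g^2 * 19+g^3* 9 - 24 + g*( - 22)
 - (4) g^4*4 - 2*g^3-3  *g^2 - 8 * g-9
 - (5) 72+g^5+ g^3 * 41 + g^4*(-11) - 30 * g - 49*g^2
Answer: 3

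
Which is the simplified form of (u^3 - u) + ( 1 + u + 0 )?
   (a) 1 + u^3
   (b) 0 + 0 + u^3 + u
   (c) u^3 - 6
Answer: a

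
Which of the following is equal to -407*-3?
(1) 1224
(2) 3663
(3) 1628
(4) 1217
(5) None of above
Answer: 5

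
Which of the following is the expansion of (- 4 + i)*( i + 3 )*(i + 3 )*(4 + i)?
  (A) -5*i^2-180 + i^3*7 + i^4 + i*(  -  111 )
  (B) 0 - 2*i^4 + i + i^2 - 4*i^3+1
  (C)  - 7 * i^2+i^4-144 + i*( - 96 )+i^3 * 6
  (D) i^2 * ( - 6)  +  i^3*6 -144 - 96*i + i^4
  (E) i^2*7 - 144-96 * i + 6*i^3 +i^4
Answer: C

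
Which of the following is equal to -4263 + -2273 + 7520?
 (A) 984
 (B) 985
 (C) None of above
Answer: A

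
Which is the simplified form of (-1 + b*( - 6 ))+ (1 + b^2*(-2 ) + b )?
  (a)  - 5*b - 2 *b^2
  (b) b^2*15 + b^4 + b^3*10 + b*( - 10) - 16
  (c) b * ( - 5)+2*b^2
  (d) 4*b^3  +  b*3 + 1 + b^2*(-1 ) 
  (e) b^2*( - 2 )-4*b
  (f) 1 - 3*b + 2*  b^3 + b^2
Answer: a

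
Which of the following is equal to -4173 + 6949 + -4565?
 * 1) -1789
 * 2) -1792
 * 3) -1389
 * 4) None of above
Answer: 1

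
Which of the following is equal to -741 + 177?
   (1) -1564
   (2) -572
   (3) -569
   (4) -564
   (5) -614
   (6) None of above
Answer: 4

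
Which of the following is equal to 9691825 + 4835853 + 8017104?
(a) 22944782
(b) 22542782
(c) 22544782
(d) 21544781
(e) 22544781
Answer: c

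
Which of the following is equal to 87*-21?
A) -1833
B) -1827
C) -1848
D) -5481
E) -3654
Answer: B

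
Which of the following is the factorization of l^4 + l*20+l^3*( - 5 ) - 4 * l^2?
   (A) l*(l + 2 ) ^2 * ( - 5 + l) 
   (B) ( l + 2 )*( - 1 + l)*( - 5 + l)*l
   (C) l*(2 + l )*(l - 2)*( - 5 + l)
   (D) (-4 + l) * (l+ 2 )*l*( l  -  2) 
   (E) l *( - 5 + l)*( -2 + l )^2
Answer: C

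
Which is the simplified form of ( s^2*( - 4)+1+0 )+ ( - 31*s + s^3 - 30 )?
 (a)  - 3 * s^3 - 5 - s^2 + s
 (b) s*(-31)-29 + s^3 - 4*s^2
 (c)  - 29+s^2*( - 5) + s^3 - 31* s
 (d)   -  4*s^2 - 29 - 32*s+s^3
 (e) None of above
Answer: b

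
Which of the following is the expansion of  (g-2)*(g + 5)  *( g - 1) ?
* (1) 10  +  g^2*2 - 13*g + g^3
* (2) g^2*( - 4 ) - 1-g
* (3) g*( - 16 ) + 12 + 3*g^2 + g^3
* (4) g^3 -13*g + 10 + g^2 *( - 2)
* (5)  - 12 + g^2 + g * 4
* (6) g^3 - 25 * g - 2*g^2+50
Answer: 1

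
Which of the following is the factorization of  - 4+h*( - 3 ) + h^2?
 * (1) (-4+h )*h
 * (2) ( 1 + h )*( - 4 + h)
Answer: 2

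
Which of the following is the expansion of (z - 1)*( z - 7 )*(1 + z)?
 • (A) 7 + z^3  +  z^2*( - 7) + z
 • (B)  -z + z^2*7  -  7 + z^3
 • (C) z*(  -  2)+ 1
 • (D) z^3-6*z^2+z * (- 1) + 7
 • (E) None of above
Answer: E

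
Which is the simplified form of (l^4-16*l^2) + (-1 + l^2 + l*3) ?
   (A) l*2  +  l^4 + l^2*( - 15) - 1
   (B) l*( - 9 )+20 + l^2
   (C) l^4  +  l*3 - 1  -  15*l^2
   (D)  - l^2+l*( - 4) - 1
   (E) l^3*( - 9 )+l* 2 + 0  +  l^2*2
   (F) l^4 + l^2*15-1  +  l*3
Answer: C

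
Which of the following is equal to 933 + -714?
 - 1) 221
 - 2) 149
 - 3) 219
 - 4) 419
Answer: 3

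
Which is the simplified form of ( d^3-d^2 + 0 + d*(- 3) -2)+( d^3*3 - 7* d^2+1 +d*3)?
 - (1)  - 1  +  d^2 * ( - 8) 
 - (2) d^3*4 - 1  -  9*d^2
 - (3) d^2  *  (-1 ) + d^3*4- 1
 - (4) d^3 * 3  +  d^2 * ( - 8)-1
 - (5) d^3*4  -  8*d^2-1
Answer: 5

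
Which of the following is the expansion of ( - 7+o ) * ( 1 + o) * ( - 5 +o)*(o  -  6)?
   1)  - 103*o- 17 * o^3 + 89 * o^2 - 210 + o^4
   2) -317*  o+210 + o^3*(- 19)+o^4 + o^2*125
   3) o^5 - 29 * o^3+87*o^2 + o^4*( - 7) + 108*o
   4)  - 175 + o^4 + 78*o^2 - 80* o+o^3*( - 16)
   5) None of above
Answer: 1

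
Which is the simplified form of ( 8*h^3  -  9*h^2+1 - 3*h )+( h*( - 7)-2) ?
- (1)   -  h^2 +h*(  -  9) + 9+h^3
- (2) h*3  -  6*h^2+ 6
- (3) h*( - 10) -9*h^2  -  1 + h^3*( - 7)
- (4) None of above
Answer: 4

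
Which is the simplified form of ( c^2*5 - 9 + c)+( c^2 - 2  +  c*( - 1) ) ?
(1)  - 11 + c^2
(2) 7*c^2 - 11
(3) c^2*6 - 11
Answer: 3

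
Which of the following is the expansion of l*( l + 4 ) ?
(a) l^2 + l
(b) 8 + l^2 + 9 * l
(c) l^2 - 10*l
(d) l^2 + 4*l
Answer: d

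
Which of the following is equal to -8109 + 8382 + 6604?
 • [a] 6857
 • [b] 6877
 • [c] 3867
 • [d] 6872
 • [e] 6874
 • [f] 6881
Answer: b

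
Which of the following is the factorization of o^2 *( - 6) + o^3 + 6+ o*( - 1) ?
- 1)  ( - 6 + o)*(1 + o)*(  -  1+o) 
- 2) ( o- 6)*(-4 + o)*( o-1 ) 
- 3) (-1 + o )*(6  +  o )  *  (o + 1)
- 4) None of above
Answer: 1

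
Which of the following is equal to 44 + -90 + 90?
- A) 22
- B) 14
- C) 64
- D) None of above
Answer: D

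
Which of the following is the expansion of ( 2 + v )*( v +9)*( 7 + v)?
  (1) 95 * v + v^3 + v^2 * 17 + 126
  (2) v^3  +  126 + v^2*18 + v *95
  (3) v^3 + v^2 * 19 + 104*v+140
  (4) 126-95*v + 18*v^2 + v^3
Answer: 2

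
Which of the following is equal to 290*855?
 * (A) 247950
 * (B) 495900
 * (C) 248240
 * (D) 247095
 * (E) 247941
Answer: A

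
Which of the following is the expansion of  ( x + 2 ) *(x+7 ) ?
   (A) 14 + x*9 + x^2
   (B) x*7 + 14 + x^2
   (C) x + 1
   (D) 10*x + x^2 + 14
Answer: A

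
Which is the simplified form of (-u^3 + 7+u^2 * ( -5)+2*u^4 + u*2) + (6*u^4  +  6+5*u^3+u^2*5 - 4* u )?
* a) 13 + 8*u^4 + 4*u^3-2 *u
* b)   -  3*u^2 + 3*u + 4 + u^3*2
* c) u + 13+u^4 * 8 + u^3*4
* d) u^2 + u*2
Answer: a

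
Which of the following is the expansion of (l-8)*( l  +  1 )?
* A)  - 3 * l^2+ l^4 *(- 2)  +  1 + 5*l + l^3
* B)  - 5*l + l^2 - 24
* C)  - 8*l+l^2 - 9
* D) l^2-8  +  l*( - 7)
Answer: D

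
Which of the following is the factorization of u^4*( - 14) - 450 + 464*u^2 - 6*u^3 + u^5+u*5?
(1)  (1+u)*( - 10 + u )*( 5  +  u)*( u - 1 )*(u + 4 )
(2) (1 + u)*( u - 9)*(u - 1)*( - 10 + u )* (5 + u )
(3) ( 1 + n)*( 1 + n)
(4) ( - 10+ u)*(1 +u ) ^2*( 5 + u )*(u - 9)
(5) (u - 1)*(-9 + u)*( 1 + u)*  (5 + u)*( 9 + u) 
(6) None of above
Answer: 2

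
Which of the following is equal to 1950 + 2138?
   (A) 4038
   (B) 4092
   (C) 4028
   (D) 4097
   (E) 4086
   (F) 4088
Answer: F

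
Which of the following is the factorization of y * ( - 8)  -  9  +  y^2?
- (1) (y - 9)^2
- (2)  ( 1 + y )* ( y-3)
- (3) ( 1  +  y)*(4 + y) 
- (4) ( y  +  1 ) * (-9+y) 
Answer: 4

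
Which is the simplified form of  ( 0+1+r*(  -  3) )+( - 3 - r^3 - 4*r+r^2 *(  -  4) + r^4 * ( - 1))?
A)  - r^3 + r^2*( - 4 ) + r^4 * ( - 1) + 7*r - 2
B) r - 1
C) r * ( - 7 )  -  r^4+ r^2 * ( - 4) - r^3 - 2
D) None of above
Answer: C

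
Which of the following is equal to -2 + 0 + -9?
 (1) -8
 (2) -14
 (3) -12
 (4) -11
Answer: 4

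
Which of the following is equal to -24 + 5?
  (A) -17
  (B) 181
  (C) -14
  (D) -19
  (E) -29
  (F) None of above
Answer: D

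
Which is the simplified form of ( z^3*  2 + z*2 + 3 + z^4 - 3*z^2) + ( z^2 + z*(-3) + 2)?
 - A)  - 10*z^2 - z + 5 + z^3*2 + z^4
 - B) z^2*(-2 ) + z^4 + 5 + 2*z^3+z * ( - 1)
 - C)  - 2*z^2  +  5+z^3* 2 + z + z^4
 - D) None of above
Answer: B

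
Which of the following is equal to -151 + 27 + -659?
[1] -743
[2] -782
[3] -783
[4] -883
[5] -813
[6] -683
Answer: 3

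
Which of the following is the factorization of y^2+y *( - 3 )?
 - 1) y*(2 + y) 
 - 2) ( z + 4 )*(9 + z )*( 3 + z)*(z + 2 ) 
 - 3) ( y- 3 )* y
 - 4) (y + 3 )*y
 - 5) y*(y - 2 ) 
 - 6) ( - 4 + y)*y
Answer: 3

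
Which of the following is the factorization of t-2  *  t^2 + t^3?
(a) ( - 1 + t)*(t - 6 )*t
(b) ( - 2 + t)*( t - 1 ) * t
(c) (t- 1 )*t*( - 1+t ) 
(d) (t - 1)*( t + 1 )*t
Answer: c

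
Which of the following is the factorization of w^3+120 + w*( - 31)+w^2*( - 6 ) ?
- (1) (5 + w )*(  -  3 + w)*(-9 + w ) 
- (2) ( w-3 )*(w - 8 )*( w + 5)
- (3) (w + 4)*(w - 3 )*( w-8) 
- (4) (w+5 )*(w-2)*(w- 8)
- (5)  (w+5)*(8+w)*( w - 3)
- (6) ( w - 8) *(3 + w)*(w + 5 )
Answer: 2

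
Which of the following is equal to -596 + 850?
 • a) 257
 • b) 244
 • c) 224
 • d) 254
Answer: d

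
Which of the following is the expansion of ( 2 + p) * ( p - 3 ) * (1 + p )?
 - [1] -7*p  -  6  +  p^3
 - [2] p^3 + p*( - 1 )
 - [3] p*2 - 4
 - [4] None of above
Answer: 1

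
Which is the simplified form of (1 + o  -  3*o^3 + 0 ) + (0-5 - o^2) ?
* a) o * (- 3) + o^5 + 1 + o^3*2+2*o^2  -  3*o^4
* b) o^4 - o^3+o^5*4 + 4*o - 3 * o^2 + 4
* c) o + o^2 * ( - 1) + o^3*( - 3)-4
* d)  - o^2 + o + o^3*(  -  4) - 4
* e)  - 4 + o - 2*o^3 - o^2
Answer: c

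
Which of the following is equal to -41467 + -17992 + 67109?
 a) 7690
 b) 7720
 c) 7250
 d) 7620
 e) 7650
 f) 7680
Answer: e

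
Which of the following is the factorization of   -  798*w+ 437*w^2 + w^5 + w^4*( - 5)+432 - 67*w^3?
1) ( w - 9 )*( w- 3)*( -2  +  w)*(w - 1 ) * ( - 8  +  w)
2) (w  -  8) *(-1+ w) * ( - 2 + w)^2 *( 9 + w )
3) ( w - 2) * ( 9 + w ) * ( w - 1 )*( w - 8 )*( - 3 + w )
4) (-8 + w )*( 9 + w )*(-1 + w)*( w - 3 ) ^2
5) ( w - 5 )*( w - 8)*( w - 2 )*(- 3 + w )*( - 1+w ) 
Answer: 3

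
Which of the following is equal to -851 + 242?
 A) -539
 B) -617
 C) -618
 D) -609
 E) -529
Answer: D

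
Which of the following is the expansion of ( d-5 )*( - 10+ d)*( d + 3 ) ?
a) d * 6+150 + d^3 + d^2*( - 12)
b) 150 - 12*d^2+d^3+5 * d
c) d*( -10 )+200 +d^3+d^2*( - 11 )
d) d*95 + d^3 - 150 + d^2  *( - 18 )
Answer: b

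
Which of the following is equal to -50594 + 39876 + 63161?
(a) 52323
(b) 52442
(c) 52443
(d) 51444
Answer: c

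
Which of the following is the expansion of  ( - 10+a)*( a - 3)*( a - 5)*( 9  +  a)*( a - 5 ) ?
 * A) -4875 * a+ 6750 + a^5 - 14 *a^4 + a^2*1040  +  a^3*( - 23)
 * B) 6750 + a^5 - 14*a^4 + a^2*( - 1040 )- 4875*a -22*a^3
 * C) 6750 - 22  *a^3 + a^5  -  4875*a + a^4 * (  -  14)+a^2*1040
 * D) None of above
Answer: C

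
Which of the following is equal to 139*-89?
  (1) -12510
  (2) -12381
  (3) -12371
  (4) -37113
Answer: 3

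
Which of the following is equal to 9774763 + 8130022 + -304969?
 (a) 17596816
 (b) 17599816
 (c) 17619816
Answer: b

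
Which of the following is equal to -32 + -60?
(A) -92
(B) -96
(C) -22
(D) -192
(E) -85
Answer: A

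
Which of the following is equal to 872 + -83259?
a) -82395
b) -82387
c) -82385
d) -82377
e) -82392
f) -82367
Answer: b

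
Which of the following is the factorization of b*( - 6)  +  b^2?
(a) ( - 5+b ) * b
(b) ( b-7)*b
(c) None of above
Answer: c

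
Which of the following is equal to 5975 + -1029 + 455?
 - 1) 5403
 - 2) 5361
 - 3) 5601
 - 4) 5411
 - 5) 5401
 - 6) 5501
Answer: 5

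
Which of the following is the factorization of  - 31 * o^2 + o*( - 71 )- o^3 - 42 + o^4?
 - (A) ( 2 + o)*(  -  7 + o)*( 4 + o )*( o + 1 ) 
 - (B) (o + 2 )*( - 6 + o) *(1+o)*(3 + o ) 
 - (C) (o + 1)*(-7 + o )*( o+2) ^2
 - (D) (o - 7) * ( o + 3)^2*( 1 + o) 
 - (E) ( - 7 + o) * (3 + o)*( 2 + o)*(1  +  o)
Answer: E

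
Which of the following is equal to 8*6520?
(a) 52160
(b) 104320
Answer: a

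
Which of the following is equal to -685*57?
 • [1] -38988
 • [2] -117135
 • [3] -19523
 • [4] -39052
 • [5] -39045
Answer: 5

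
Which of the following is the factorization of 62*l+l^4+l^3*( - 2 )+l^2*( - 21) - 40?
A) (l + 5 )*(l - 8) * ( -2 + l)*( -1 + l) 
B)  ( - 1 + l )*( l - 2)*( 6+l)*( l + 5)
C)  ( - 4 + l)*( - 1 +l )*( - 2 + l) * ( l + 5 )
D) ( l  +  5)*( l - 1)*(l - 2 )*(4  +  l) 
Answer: C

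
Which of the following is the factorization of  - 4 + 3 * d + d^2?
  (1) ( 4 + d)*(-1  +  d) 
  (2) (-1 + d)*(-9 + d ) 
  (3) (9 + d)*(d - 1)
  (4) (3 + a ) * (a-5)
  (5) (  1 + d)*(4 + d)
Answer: 1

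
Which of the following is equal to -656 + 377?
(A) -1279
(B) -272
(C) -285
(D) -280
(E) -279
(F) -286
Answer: E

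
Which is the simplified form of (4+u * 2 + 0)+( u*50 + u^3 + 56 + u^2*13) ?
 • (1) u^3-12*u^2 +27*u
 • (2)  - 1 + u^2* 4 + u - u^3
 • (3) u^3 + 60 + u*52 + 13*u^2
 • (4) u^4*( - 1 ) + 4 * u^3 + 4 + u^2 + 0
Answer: 3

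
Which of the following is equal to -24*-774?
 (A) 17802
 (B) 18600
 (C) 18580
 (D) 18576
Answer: D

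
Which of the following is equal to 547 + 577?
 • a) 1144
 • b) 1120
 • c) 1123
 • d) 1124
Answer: d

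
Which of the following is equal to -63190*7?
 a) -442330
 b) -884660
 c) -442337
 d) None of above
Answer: a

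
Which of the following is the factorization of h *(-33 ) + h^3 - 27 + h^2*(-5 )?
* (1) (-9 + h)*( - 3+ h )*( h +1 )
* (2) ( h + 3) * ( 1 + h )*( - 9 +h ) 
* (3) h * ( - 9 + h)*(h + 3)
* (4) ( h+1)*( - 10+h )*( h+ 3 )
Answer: 2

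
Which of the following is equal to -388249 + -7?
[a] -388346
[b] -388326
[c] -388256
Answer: c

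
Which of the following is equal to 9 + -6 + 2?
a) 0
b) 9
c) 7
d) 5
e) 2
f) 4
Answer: d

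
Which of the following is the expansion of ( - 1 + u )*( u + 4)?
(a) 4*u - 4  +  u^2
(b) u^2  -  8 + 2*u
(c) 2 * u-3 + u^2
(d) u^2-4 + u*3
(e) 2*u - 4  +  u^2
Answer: d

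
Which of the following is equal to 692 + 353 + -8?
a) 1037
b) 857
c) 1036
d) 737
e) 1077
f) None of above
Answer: a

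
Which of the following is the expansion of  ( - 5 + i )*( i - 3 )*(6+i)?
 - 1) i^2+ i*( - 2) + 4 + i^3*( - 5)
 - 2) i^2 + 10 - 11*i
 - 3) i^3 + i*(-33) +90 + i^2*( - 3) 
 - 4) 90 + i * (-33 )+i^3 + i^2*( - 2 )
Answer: 4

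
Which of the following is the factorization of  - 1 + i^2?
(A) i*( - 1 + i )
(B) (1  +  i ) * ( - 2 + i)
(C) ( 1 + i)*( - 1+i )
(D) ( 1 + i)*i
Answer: C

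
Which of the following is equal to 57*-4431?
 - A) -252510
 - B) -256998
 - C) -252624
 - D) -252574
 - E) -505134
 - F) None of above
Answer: F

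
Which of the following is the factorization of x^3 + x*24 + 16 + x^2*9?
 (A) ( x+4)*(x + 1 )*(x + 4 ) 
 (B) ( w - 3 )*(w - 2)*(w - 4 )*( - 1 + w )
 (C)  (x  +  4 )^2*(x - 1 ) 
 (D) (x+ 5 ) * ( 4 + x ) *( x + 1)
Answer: A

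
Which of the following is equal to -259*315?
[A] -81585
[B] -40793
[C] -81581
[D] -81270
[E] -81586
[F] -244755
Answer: A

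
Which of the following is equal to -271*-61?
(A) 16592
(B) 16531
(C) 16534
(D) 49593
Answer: B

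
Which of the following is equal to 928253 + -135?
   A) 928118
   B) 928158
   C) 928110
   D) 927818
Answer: A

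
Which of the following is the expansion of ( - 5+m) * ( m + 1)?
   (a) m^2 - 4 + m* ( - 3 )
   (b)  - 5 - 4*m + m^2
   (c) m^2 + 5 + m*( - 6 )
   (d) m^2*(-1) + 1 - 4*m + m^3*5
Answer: b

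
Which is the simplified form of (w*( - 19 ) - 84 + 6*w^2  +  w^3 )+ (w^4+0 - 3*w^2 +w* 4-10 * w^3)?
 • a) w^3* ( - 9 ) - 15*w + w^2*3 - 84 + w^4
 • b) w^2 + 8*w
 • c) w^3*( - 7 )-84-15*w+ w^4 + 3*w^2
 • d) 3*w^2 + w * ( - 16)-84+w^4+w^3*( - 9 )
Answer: a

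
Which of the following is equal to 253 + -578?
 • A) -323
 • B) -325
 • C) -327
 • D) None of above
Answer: B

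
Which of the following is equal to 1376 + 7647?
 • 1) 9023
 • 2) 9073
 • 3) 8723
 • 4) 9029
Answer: 1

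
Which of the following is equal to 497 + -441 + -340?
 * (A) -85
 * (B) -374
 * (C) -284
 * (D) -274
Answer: C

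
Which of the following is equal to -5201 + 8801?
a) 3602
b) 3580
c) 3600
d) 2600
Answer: c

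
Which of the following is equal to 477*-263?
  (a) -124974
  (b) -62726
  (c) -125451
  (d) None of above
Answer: c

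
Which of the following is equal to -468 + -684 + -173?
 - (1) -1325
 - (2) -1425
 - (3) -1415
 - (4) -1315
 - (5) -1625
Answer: 1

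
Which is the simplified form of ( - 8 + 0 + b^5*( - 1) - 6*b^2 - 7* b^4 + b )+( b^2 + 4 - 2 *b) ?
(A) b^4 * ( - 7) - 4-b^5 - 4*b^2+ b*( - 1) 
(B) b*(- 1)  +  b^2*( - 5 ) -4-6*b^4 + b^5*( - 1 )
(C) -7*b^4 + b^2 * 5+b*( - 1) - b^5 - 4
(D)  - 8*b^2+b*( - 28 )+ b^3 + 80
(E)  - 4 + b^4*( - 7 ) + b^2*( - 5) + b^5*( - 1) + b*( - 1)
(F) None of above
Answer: E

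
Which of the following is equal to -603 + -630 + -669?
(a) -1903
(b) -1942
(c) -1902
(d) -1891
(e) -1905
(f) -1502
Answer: c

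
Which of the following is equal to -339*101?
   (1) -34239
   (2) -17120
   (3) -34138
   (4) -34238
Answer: 1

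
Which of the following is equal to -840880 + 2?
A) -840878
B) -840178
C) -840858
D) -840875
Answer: A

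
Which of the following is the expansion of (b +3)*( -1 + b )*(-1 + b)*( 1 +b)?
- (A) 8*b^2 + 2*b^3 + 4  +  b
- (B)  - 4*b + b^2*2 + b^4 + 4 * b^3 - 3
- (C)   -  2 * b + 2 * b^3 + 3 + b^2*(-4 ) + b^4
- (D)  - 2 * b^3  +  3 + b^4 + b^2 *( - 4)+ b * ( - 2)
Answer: C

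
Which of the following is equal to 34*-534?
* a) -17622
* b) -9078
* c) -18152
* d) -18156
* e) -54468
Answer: d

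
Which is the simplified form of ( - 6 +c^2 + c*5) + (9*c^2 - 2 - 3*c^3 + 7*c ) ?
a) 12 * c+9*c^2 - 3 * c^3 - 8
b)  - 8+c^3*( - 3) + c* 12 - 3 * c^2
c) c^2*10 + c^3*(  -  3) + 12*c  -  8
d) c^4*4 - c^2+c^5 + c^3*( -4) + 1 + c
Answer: c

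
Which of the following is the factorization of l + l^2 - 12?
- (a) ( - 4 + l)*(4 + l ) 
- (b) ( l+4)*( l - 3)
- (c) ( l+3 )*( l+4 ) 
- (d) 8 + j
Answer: b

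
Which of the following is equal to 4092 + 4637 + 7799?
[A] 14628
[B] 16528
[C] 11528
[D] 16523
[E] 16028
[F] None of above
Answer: B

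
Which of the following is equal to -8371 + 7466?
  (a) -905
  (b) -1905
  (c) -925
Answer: a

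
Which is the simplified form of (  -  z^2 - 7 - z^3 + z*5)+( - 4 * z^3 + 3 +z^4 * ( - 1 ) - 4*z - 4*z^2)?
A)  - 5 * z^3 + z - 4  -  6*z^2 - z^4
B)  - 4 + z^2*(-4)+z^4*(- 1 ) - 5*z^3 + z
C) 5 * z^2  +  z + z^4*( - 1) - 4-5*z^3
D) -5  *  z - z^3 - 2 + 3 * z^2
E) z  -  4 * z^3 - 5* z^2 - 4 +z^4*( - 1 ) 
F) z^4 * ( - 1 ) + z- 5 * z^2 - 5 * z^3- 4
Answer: F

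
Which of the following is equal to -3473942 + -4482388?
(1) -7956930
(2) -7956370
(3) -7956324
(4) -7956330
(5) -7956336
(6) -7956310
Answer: 4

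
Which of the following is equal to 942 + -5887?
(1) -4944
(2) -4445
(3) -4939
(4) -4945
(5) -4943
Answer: 4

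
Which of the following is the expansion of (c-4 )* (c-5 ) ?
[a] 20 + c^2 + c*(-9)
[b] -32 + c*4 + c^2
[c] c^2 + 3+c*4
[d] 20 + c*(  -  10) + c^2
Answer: a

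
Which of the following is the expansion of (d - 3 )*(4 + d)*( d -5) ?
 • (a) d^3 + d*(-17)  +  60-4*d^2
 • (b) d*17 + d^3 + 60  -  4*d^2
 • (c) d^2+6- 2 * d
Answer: a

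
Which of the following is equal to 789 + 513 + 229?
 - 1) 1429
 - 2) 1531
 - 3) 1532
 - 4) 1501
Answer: 2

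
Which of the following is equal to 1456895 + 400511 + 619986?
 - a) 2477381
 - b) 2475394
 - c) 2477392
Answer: c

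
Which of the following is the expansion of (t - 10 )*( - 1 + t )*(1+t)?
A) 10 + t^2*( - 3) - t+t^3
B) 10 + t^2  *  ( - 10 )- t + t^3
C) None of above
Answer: B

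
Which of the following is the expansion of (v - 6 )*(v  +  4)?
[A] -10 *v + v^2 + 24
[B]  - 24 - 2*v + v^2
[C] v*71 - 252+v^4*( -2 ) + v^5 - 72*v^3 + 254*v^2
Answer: B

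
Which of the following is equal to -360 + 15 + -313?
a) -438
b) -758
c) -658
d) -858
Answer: c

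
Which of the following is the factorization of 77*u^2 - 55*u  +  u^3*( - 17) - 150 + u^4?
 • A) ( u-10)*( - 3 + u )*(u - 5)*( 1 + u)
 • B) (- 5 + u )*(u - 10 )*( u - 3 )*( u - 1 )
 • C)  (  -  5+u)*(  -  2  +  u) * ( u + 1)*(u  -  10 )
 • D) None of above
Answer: A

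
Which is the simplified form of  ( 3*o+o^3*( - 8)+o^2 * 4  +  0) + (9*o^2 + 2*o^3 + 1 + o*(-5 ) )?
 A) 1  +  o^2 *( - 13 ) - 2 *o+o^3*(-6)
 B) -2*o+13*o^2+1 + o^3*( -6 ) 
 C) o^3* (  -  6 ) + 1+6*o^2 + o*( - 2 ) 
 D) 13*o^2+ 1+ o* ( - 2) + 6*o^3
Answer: B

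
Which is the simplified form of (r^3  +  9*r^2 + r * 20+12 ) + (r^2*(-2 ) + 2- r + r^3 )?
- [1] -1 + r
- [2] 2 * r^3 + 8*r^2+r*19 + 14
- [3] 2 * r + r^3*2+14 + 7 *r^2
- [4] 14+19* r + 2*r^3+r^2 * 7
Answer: 4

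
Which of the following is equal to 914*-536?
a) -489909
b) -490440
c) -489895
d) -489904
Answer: d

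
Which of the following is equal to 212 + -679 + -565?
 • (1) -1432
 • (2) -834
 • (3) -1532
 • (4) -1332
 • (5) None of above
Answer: 5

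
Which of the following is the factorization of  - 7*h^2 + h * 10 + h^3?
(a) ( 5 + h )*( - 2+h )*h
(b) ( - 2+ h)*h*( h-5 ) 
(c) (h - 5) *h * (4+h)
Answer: b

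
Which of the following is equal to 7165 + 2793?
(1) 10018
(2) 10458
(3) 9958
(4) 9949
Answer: 3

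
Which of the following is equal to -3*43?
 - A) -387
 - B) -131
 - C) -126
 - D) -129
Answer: D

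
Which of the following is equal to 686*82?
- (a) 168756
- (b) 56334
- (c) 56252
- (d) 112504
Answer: c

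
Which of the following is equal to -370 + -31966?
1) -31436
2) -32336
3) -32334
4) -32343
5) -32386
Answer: 2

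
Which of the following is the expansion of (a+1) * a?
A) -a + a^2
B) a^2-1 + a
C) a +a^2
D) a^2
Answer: C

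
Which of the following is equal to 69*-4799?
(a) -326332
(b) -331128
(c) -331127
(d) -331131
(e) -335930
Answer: d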